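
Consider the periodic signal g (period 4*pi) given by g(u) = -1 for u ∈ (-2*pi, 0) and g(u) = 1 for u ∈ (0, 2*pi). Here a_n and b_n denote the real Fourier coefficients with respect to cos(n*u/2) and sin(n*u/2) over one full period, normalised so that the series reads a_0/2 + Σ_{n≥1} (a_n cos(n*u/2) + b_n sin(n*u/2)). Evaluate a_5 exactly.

0

a_5 = (1/(2*pi)) ∫_{-2*pi}^{2*pi} g(u) cos(5*u/2) du.
g is odd and cos(5*u/2) is even, so the integrand is odd over a symmetric interval and the integral vanishes.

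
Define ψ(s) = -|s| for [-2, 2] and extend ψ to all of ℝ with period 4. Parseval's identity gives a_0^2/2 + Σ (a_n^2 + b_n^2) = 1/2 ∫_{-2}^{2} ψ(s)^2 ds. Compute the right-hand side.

8/3

1/2 ∫_{-2}^{2} ψ(s)^2 ds = 1/2 · (16/3) = 8/3.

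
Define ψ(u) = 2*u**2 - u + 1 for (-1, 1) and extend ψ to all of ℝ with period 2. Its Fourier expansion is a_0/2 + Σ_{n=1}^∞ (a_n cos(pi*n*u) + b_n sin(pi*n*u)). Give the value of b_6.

b_6 = ∫_{-1}^{1} ψ(u) sin(6*pi*u) du.
Integrating by parts twice (tabular method), an antiderivative of (2*u**2 - u + 1) sin(6*pi*u) is -u**2*cos(6*pi*u)/(3*pi) + u*sin(6*pi*u)/(9*pi**2) + u*cos(6*pi*u)/(6*pi) - sin(6*pi*u)/(36*pi**2) - cos(6*pi*u)/(6*pi) + cos(6*pi*u)/(54*pi**3); evaluating from -1 to 1: ∫_{-1}^{1} (2*u**2 - u + 1) sin(6*pi*u) du = ((1 - 18*pi**2)/(54*pi**3)) - ((1 - 36*pi**2)/(54*pi**3)) = 1/(3*pi).
Hence b_6 = 1/(3*pi).

1/(3*pi)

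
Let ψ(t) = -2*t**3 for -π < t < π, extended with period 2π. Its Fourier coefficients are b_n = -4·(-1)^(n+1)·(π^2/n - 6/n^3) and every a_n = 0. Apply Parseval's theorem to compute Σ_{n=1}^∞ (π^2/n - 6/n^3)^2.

pi**6/14

Parseval: Σ b_n^2 = (1/π) ∫_{-π}^{π} ψ(t)^2 dt = 8*pi**6/7.
b_n^2 = 16·(π^2/n - 6/n^3)^2, so the sum equals (8*pi**6/7)/16 = pi**6/14.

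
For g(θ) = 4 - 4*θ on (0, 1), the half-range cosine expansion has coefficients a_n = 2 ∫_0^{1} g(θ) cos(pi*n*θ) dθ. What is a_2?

0

a_2 = 2 ∫_0^{1} (4 - 4*θ) cos(2*pi*θ) dθ.
Integrating by parts (boundary term plus one more integral), an antiderivative of (4 - 4*θ) cos(2*pi*θ) is -2*θ*sin(2*pi*θ)/pi + 2*sin(2*pi*θ)/pi - cos(2*pi*θ)/pi**2; evaluating from 0 to 1: ∫_{0}^{1} (4 - 4*θ) cos(2*pi*θ) dθ = (-1/pi**2) - (-1/pi**2) = 0.
Hence a_2 = 2·(0) = 0.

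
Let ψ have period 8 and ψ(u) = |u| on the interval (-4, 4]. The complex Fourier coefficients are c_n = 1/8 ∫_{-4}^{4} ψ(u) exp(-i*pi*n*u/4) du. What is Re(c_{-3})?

Since ψ is real-valued, Re(c_{-3}) = 1/8 ∫_{-4}^{4} ψ(u) cos(-3*pi*u/4) du = a_{3}/2.
ψ is even and cos(-3*pi*u/4) is even, so the integrand is even: ∫_{-4}^{4} ψ(u) cos(-3*pi*u/4) du = 2∫_0^{4} ψ(u) cos(-3*pi*u/4) du.
Integrating by parts (boundary term plus one more integral), an antiderivative of (u) cos(-3*pi*u/4) is 4*u*sin(3*pi*u/4)/(3*pi) + 16*cos(3*pi*u/4)/(9*pi**2); evaluating from 0 to 4: ∫_{0}^{4} (u) cos(-3*pi*u/4) du = (-16/(9*pi**2)) - (16/(9*pi**2)) = -32/(9*pi**2).
So ∫_{-4}^{4} ψ(u) cos(-3*pi*u/4) du = -64/(9*pi**2).
Hence Re(c_{-3}) = (1/8)·(-64/(9*pi**2)) = -8/(9*pi**2).

-8/(9*pi**2)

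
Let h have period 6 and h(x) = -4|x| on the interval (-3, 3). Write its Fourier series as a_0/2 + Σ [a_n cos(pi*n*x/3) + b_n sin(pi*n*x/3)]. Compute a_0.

a_0 = 1/3 ∫_{-3}^{3} h(x) dx = 1/3 · (-36) = -12.

-12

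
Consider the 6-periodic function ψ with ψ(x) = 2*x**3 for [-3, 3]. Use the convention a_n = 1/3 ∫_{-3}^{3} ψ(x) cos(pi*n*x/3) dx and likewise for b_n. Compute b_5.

b_5 = 1/3 ∫_{-3}^{3} ψ(x) sin(5*pi*x/3) dx.
ψ is odd and sin(5*pi*x/3) is odd, so the integrand is even and b_5 = 2/3 ∫_0^{3} ψ(x) sin(5*pi*x/3) dx.
Integrating by parts three times (tabular method), an antiderivative of (2*x**3) sin(5*pi*x/3) is -6*x**3*cos(5*pi*x/3)/(5*pi) + 54*x**2*sin(5*pi*x/3)/(25*pi**2) + 324*x*cos(5*pi*x/3)/(125*pi**3) - 972*sin(5*pi*x/3)/(625*pi**4); evaluating from 0 to 3: ∫_{0}^{3} (2*x**3) sin(5*pi*x/3) dx = (162*(-6 + 25*pi**2)/(125*pi**3)) - (0) = 162*(-6 + 25*pi**2)/(125*pi**3).
Hence b_5 = (2/3)·(162*(-6 + 25*pi**2)/(125*pi**3)) = 108*(-6 + 25*pi**2)/(125*pi**3).

108*(-6 + 25*pi**2)/(125*pi**3)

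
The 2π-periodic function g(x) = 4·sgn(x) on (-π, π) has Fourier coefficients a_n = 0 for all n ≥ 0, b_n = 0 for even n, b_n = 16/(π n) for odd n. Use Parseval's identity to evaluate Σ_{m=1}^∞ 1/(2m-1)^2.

Parseval: Σ b_n^2 = (1/π) ∫_{-π}^{π} g(x)^2 dx = 32.
Only odd n contribute, with b_n^2 = 256/(π^2 n^2), so Σ_{m≥1} 1/(2m-1)^2 = π^2·(32)/256 = pi**2/8.

pi**2/8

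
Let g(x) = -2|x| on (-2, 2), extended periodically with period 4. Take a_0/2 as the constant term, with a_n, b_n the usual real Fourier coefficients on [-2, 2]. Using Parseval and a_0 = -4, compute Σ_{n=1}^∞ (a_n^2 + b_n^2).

8/3

Parseval: a_0^2/2 + Σ_{n≥1} (a_n^2+b_n^2) = 1/2 ∫_{-2}^{2} g(x)^2 dx = 32/3.
Subtract a_0^2/2 = 8: Σ (a_n^2+b_n^2) = 8/3.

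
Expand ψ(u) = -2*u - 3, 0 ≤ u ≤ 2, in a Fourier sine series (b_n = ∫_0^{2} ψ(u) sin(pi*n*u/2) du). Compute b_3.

-20/(3*pi)

b_3 = ∫_0^{2} (-2*u - 3) sin(3*pi*u/2) du.
Integrating by parts (boundary term plus one more integral), an antiderivative of (-2*u - 3) sin(3*pi*u/2) is 4*u*cos(3*pi*u/2)/(3*pi) - 8*sin(3*pi*u/2)/(9*pi**2) + 2*cos(3*pi*u/2)/pi; evaluating from 0 to 2: ∫_{0}^{2} (-2*u - 3) sin(3*pi*u/2) du = (-14/(3*pi)) - (2/pi) = -20/(3*pi).
Hence b_3 = -20/(3*pi).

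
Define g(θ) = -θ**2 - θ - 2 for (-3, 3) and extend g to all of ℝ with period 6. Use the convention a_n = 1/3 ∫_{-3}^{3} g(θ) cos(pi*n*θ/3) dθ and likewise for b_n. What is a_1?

a_1 = 1/3 ∫_{-3}^{3} g(θ) cos(pi*θ/3) dθ.
Integrating by parts twice (tabular method), an antiderivative of (-θ**2 - θ - 2) cos(pi*θ/3) is -3*θ**2*sin(pi*θ/3)/pi - 3*θ*sin(pi*θ/3)/pi - 18*θ*cos(pi*θ/3)/pi**2 - 6*sin(pi*θ/3)/pi + 54*sin(pi*θ/3)/pi**3 - 9*cos(pi*θ/3)/pi**2; evaluating from -3 to 3: ∫_{-3}^{3} (-θ**2 - θ - 2) cos(pi*θ/3) dθ = (63/pi**2) - (-45/pi**2) = 108/pi**2.
Hence a_1 = (1/3)·(108/pi**2) = 36/pi**2.

36/pi**2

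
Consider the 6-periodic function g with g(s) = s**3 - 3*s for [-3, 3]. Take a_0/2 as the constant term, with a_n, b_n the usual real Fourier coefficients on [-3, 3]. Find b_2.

b_2 = 1/3 ∫_{-3}^{3} g(s) sin(2*pi*s/3) ds.
g is odd and sin(2*pi*s/3) is odd, so the integrand is even and b_2 = 2/3 ∫_0^{3} g(s) sin(2*pi*s/3) ds.
Integrating by parts three times (tabular method), an antiderivative of (s**3 - 3*s) sin(2*pi*s/3) is -3*s**3*cos(2*pi*s/3)/(2*pi) + 27*s**2*sin(2*pi*s/3)/(4*pi**2) + 81*s*cos(2*pi*s/3)/(4*pi**3) + 9*s*cos(2*pi*s/3)/(2*pi) - 27*sin(2*pi*s/3)/(4*pi**2) - 243*sin(2*pi*s/3)/(8*pi**4); evaluating from 0 to 3: ∫_{0}^{3} (s**3 - 3*s) sin(2*pi*s/3) ds = (-27/pi + 243/(4*pi**3)) - (0) = -27/pi + 243/(4*pi**3).
Hence b_2 = (2/3)·(-27/pi + 243/(4*pi**3)) = -18/pi + 81/(2*pi**3).

-18/pi + 81/(2*pi**3)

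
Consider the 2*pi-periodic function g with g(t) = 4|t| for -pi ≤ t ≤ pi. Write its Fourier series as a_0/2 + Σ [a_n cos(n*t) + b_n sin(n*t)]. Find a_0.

a_0 = 1/pi ∫_{-pi}^{pi} g(t) dt = 1/pi · (4*pi**2) = 4*pi.

4*pi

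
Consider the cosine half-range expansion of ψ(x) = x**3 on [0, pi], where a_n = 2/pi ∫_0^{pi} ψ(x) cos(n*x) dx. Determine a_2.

3*pi/2

a_2 = 2/pi ∫_0^{pi} (x**3) cos(2*x) dx.
Integrating by parts three times (tabular method), an antiderivative of (x**3) cos(2*x) is x**3*sin(2*x)/2 + 3*x**2*cos(2*x)/4 - 3*x*sin(2*x)/4 - 3*cos(2*x)/8; evaluating from 0 to pi: ∫_{0}^{pi} (x**3) cos(2*x) dx = (-3/8 + 3*pi**2/4) - (-3/8) = 3*pi**2/4.
Hence a_2 = (2/pi)·(3*pi**2/4) = 3*pi/2.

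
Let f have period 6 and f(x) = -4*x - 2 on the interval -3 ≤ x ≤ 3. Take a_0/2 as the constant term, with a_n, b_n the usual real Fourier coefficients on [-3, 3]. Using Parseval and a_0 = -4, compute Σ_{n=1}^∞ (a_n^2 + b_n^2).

Parseval: a_0^2/2 + Σ_{n≥1} (a_n^2+b_n^2) = 1/3 ∫_{-3}^{3} f(x)^2 dx = 104.
Subtract a_0^2/2 = 8: Σ (a_n^2+b_n^2) = 96.

96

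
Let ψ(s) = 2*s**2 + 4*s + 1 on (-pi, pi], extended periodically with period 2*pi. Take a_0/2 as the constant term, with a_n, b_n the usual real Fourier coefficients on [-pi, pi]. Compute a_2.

2

a_2 = 1/pi ∫_{-pi}^{pi} ψ(s) cos(2*s) ds.
Integrating by parts twice (tabular method), an antiderivative of (2*s**2 + 4*s + 1) cos(2*s) is s**2*sin(2*s) + 2*s*sin(2*s) + s*cos(2*s) + cos(2*s); evaluating from -pi to pi: ∫_{-pi}^{pi} (2*s**2 + 4*s + 1) cos(2*s) ds = (1 + pi) - (1 - pi) = 2*pi.
Hence a_2 = (1/pi)·(2*pi) = 2.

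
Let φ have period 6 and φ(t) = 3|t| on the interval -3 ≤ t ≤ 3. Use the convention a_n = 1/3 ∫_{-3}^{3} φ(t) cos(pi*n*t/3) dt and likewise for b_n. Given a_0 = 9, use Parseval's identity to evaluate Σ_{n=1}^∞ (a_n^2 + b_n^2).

27/2

Parseval: a_0^2/2 + Σ_{n≥1} (a_n^2+b_n^2) = 1/3 ∫_{-3}^{3} φ(t)^2 dt = 54.
Subtract a_0^2/2 = 81/2: Σ (a_n^2+b_n^2) = 27/2.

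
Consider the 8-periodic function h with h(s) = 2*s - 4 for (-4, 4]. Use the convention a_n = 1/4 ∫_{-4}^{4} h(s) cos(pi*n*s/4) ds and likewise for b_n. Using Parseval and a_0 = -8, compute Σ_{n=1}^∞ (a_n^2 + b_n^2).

128/3

Parseval: a_0^2/2 + Σ_{n≥1} (a_n^2+b_n^2) = 1/4 ∫_{-4}^{4} h(s)^2 ds = 224/3.
Subtract a_0^2/2 = 32: Σ (a_n^2+b_n^2) = 128/3.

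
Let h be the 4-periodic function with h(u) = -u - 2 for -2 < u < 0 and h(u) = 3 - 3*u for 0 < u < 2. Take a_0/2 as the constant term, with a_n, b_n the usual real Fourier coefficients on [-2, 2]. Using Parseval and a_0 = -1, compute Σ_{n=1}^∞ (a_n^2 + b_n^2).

23/6

Parseval: a_0^2/2 + Σ_{n≥1} (a_n^2+b_n^2) = 1/2 ∫_{-2}^{2} h(u)^2 du = 13/3.
Subtract a_0^2/2 = 1/2: Σ (a_n^2+b_n^2) = 23/6.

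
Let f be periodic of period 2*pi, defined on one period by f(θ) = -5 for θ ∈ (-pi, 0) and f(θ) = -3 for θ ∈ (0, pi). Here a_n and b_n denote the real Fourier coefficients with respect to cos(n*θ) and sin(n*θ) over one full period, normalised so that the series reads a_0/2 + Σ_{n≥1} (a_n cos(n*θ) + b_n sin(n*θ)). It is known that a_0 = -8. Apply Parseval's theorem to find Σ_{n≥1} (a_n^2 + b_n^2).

Parseval: a_0^2/2 + Σ_{n≥1} (a_n^2+b_n^2) = 1/pi ∫_{-pi}^{pi} f(θ)^2 dθ = 34.
Subtract a_0^2/2 = 32: Σ (a_n^2+b_n^2) = 2.

2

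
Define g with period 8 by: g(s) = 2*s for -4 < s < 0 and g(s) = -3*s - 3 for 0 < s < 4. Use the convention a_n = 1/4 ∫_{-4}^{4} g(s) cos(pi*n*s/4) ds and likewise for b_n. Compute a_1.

40/pi**2

a_1 = 1/4 ∫_{-4}^{4} g(s) cos(pi*s/4) ds.
Split the integral at the breakpoints.
Integrating by parts (boundary term plus one more integral), an antiderivative of (2*s) cos(pi*s/4) is 8*s*sin(pi*s/4)/pi + 32*cos(pi*s/4)/pi**2; evaluating from -4 to 0: ∫_{-4}^{0} (2*s) cos(pi*s/4) ds = (32/pi**2) - (-32/pi**2) = 64/pi**2.
Integrating by parts (boundary term plus one more integral), an antiderivative of (-3*s - 3) cos(pi*s/4) is -12*s*sin(pi*s/4)/pi - 12*sin(pi*s/4)/pi - 48*cos(pi*s/4)/pi**2; evaluating from 0 to 4: ∫_{0}^{4} (-3*s - 3) cos(pi*s/4) ds = (48/pi**2) - (-48/pi**2) = 96/pi**2.
Summing the pieces and multiplying by (1/4) gives a_1 = 40/pi**2.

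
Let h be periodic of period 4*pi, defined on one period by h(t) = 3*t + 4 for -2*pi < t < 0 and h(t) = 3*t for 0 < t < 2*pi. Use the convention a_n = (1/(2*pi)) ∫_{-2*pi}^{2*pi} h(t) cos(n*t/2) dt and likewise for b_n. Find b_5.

4*(-2 + 3*pi)/(5*pi)

b_5 = (1/(2*pi)) ∫_{-2*pi}^{2*pi} h(t) sin(5*t/2) dt.
Split the integral at the breakpoints.
Integrating by parts (boundary term plus one more integral), an antiderivative of (3*t + 4) sin(5*t/2) is -6*t*cos(5*t/2)/5 + 12*sin(5*t/2)/25 - 8*cos(5*t/2)/5; evaluating from -2*pi to 0: ∫_{-2*pi}^{0} (3*t + 4) sin(5*t/2) dt = (-8/5) - (8/5 - 12*pi/5) = -16/5 + 12*pi/5.
Integrating by parts (boundary term plus one more integral), an antiderivative of (3*t) sin(5*t/2) is -6*t*cos(5*t/2)/5 + 12*sin(5*t/2)/25; evaluating from 0 to 2*pi: ∫_{0}^{2*pi} (3*t) sin(5*t/2) dt = (12*pi/5) - (0) = 12*pi/5.
Summing the pieces and multiplying by (1/(2*pi)) gives b_5 = 4*(-2 + 3*pi)/(5*pi).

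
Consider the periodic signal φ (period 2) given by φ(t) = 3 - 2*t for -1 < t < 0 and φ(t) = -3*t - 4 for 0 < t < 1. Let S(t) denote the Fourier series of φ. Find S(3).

t = 3 differs from t = 1 by 1 full period(s), and the series is 2-periodic.
At t = 1 the one-sided limits are φ(1^-) = -7 and φ(1^+) = 5.
By Dirichlet's theorem the series converges to their average, [(-7) + (5)]/2 = -1.

-1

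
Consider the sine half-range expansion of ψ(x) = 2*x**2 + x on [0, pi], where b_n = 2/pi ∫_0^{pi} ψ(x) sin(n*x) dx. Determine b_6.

-2*pi/3 - 1/3

b_6 = 2/pi ∫_0^{pi} (2*x**2 + x) sin(6*x) dx.
Integrating by parts twice (tabular method), an antiderivative of (2*x**2 + x) sin(6*x) is -x**2*cos(6*x)/3 + x*sin(6*x)/9 - x*cos(6*x)/6 + sin(6*x)/36 + cos(6*x)/54; evaluating from 0 to pi: ∫_{0}^{pi} (2*x**2 + x) sin(6*x) dx = (-pi**2/3 - pi/6 + 1/54) - (1/54) = -pi*(1 + 2*pi)/6.
Hence b_6 = (2/pi)·(-pi*(1 + 2*pi)/6) = -2*pi/3 - 1/3.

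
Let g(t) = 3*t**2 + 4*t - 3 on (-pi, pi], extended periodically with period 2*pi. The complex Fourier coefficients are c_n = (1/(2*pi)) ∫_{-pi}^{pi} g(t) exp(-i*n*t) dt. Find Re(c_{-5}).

-6/25

Since g is real-valued, Re(c_{-5}) = (1/(2*pi)) ∫_{-pi}^{pi} g(t) cos(-5*t) dt = a_{5}/2.
Integrating by parts twice (tabular method), an antiderivative of (3*t**2 + 4*t - 3) cos(-5*t) is 3*t**2*sin(5*t)/5 + 4*t*sin(5*t)/5 + 6*t*cos(5*t)/25 - 81*sin(5*t)/125 + 4*cos(5*t)/25; evaluating from -pi to pi: ∫_{-pi}^{pi} (3*t**2 + 4*t - 3) cos(-5*t) dt = (-6*pi/25 - 4/25) - (-4/25 + 6*pi/25) = -12*pi/25.
Hence Re(c_{-5}) = (1/(2*pi))·(-12*pi/25) = -6/25.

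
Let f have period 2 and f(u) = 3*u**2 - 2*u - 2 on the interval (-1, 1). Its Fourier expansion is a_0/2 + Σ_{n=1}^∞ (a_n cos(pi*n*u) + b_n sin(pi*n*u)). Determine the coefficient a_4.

a_4 = ∫_{-1}^{1} f(u) cos(4*pi*u) du.
Integrating by parts twice (tabular method), an antiderivative of (3*u**2 - 2*u - 2) cos(4*pi*u) is 3*u**2*sin(4*pi*u)/(4*pi) - u*sin(4*pi*u)/(2*pi) + 3*u*cos(4*pi*u)/(8*pi**2) - sin(4*pi*u)/(2*pi) - 3*sin(4*pi*u)/(32*pi**3) - cos(4*pi*u)/(8*pi**2); evaluating from -1 to 1: ∫_{-1}^{1} (3*u**2 - 2*u - 2) cos(4*pi*u) du = (1/(4*pi**2)) - (-1/(2*pi**2)) = 3/(4*pi**2).
Hence a_4 = 3/(4*pi**2).

3/(4*pi**2)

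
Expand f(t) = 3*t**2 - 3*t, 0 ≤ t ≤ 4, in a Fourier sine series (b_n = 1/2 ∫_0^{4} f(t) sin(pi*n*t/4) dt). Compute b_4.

b_4 = 1/2 ∫_0^{4} (3*t**2 - 3*t) sin(pi*t) dt.
Integrating by parts twice (tabular method), an antiderivative of (3*t**2 - 3*t) sin(pi*t) is -3*t**2*cos(pi*t)/pi + 6*t*sin(pi*t)/pi**2 + 3*t*cos(pi*t)/pi - 3*sin(pi*t)/pi**2 + 6*cos(pi*t)/pi**3; evaluating from 0 to 4: ∫_{0}^{4} (3*t**2 - 3*t) sin(pi*t) dt = (-36/pi + 6/pi**3) - (6/pi**3) = -36/pi.
Hence b_4 = (1/2)·(-36/pi) = -18/pi.

-18/pi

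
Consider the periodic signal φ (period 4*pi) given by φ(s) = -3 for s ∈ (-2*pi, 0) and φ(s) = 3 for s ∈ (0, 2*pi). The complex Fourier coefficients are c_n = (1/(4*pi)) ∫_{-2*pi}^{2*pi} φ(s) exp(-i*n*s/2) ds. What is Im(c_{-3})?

2/pi

Since φ is real-valued, Im(c_{-3}) = -(1/(4*pi)) ∫_{-2*pi}^{2*pi} φ(s) sin(-3*s/2) ds = b_{3}/2.
φ is odd and sin(-3*s/2) is odd, so the integrand is even: ∫_{-2*pi}^{2*pi} φ(s) sin(-3*s/2) ds = 2∫_0^{2*pi} φ(s) sin(-3*s/2) ds.
Directly, an antiderivative of (3) sin(-3*s/2) is 2*cos(3*s/2); evaluating from 0 to 2*pi: ∫_{0}^{2*pi} (3) sin(-3*s/2) ds = (-2) - (2) = -4.
So ∫_{-2*pi}^{2*pi} φ(s) sin(-3*s/2) ds = -8.
Hence Im(c_{-3}) = (-1/(4*pi))·(-8) = 2/pi.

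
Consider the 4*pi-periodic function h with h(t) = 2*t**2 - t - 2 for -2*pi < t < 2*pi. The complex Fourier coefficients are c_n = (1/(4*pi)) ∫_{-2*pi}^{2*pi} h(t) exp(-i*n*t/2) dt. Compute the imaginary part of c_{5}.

2/5

Since h is real-valued, Im(c_{5}) = -(1/(4*pi)) ∫_{-2*pi}^{2*pi} h(t) sin(5*t/2) dt = -b_{5}/2.
Integrating by parts twice (tabular method), an antiderivative of (2*t**2 - t - 2) sin(5*t/2) is -4*t**2*cos(5*t/2)/5 + 16*t*sin(5*t/2)/25 + 2*t*cos(5*t/2)/5 - 4*sin(5*t/2)/25 + 132*cos(5*t/2)/125; evaluating from -2*pi to 2*pi: ∫_{-2*pi}^{2*pi} (2*t**2 - t - 2) sin(5*t/2) dt = (-4*pi/5 - 132/125 + 16*pi**2/5) - (-132/125 + 4*pi/5 + 16*pi**2/5) = -8*pi/5.
Hence Im(c_{5}) = (-1/(4*pi))·(-8*pi/5) = 2/5.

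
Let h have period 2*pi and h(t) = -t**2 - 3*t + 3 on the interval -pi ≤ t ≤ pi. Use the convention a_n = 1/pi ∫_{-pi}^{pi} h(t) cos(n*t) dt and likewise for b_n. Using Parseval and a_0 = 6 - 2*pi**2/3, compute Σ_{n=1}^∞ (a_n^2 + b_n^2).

pi**2*(8*pi**2/45 + 6)

Parseval: a_0^2/2 + Σ_{n≥1} (a_n^2+b_n^2) = 1/pi ∫_{-pi}^{pi} h(t)^2 dt = 18 + 2*pi**2 + 2*pi**4/5.
Subtract a_0^2/2 = 2*(9 - pi**2)**2/9: Σ (a_n^2+b_n^2) = pi**2*(8*pi**2/45 + 6).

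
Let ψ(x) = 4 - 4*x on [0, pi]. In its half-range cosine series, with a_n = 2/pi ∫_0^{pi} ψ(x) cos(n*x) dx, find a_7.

a_7 = 2/pi ∫_0^{pi} (4 - 4*x) cos(7*x) dx.
Integrating by parts (boundary term plus one more integral), an antiderivative of (4 - 4*x) cos(7*x) is -4*x*sin(7*x)/7 + 4*sin(7*x)/7 - 4*cos(7*x)/49; evaluating from 0 to pi: ∫_{0}^{pi} (4 - 4*x) cos(7*x) dx = (4/49) - (-4/49) = 8/49.
Hence a_7 = (2/pi)·(8/49) = 16/(49*pi).

16/(49*pi)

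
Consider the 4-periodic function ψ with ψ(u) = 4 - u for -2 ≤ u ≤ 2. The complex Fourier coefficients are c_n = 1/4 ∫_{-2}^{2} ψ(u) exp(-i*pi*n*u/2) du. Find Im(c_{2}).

-1/pi

Since ψ is real-valued, Im(c_{2}) = -1/4 ∫_{-2}^{2} ψ(u) sin(pi*u) du = -b_{2}/2.
Integrating by parts (boundary term plus one more integral), an antiderivative of (4 - u) sin(pi*u) is u*cos(pi*u)/pi - sin(pi*u)/pi**2 - 4*cos(pi*u)/pi; evaluating from -2 to 2: ∫_{-2}^{2} (4 - u) sin(pi*u) du = (-2/pi) - (-6/pi) = 4/pi.
Hence Im(c_{2}) = (-1/4)·(4/pi) = -1/pi.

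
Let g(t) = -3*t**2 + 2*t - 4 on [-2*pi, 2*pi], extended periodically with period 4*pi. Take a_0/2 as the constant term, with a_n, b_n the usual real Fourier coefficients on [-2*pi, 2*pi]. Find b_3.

b_3 = (1/(2*pi)) ∫_{-2*pi}^{2*pi} g(t) sin(3*t/2) dt.
Integrating by parts twice (tabular method), an antiderivative of (-3*t**2 + 2*t - 4) sin(3*t/2) is 2*t**2*cos(3*t/2) - 8*t*sin(3*t/2)/3 - 4*t*cos(3*t/2)/3 + 8*sin(3*t/2)/9 + 8*cos(3*t/2)/9; evaluating from -2*pi to 2*pi: ∫_{-2*pi}^{2*pi} (-3*t**2 + 2*t - 4) sin(3*t/2) dt = (-8*pi**2 - 8/9 + 8*pi/3) - (-8*pi**2 - 8*pi/3 - 8/9) = 16*pi/3.
Hence b_3 = (1/(2*pi))·(16*pi/3) = 8/3.

8/3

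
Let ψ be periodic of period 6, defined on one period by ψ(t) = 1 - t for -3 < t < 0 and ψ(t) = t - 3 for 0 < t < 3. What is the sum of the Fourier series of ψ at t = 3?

At t = 3 the one-sided limits are ψ(3^-) = 0 and ψ(3^+) = 4.
By Dirichlet's theorem the series converges to their average, [(0) + (4)]/2 = 2.

2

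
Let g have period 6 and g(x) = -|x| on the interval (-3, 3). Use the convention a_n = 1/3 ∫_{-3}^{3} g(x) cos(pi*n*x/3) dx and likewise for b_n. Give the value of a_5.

12/(25*pi**2)

a_5 = 1/3 ∫_{-3}^{3} g(x) cos(5*pi*x/3) dx.
g is even and cos(5*pi*x/3) is even, so the integrand is even and a_5 = 2/3 ∫_0^{3} g(x) cos(5*pi*x/3) dx.
Integrating by parts (boundary term plus one more integral), an antiderivative of (-x) cos(5*pi*x/3) is -3*x*sin(5*pi*x/3)/(5*pi) - 9*cos(5*pi*x/3)/(25*pi**2); evaluating from 0 to 3: ∫_{0}^{3} (-x) cos(5*pi*x/3) dx = (9/(25*pi**2)) - (-9/(25*pi**2)) = 18/(25*pi**2).
Hence a_5 = (2/3)·(18/(25*pi**2)) = 12/(25*pi**2).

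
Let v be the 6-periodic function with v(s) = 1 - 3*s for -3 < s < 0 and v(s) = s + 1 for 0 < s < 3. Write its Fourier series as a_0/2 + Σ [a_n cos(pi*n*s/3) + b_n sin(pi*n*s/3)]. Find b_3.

-2/pi

b_3 = 1/3 ∫_{-3}^{3} v(s) sin(pi*s) ds.
Split the integral at the breakpoints.
Integrating by parts (boundary term plus one more integral), an antiderivative of (1 - 3*s) sin(pi*s) is 3*s*cos(pi*s)/pi - 3*sin(pi*s)/pi**2 - cos(pi*s)/pi; evaluating from -3 to 0: ∫_{-3}^{0} (1 - 3*s) sin(pi*s) ds = (-1/pi) - (10/pi) = -11/pi.
Integrating by parts (boundary term plus one more integral), an antiderivative of (s + 1) sin(pi*s) is -s*cos(pi*s)/pi + sin(pi*s)/pi**2 - cos(pi*s)/pi; evaluating from 0 to 3: ∫_{0}^{3} (s + 1) sin(pi*s) ds = (4/pi) - (-1/pi) = 5/pi.
Summing the pieces and multiplying by (1/3) gives b_3 = -2/pi.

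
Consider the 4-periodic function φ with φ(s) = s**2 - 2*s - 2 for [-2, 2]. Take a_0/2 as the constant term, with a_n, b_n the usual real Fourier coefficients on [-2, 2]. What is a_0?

a_0 = 1/2 ∫_{-2}^{2} φ(s) ds = 1/2 · (-8/3) = -4/3.

-4/3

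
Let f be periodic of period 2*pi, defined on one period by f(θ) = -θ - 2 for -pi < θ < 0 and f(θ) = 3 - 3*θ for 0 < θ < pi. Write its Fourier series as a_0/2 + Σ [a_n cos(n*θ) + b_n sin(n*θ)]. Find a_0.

a_0 = 1/pi ∫_{-pi}^{pi} f(θ) dθ = 1/pi · (pi*(1 - pi)) = 1 - pi.

1 - pi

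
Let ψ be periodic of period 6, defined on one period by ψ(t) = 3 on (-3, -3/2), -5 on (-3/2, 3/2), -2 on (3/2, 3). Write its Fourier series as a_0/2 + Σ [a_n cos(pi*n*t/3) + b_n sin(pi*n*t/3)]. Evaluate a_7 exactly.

a_7 = 1/3 ∫_{-3}^{3} ψ(t) cos(7*pi*t/3) dt.
Split the integral at the breakpoints.
Directly, an antiderivative of (3) cos(7*pi*t/3) is 9*sin(7*pi*t/3)/(7*pi); evaluating from -3 to -3/2: ∫_{-3}^{-3/2} (3) cos(7*pi*t/3) dt = (9/(7*pi)) - (0) = 9/(7*pi).
Directly, an antiderivative of (-5) cos(7*pi*t/3) is -15*sin(7*pi*t/3)/(7*pi); evaluating from -3/2 to 3/2: ∫_{-3/2}^{3/2} (-5) cos(7*pi*t/3) dt = (15/(7*pi)) - (-15/(7*pi)) = 30/(7*pi).
Directly, an antiderivative of (-2) cos(7*pi*t/3) is -6*sin(7*pi*t/3)/(7*pi); evaluating from 3/2 to 3: ∫_{3/2}^{3} (-2) cos(7*pi*t/3) dt = (0) - (6/(7*pi)) = -6/(7*pi).
Summing the pieces and multiplying by (1/3) gives a_7 = 11/(7*pi).

11/(7*pi)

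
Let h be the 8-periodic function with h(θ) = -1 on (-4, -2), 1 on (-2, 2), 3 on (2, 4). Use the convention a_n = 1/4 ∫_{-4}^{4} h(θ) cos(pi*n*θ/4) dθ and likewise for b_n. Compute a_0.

2

a_0 = 1/4 ∫_{-4}^{4} h(θ) dθ = 1/4 · (8) = 2.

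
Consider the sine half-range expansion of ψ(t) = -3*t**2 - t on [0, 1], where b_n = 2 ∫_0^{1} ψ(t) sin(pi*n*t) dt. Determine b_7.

8*(3 - 49*pi**2)/(343*pi**3)

b_7 = 2 ∫_0^{1} (-3*t**2 - t) sin(7*pi*t) dt.
Integrating by parts twice (tabular method), an antiderivative of (-3*t**2 - t) sin(7*pi*t) is 3*t**2*cos(7*pi*t)/(7*pi) - 6*t*sin(7*pi*t)/(49*pi**2) + t*cos(7*pi*t)/(7*pi) - sin(7*pi*t)/(49*pi**2) - 6*cos(7*pi*t)/(343*pi**3); evaluating from 0 to 1: ∫_{0}^{1} (-3*t**2 - t) sin(7*pi*t) dt = (2*(3 - 98*pi**2)/(343*pi**3)) - (-6/(343*pi**3)) = 4*(3 - 49*pi**2)/(343*pi**3).
Hence b_7 = 2·(4*(3 - 49*pi**2)/(343*pi**3)) = 8*(3 - 49*pi**2)/(343*pi**3).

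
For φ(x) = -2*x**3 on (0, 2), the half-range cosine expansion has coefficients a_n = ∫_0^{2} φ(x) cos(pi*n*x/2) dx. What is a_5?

a_5 = ∫_0^{2} (-2*x**3) cos(5*pi*x/2) dx.
Integrating by parts three times (tabular method), an antiderivative of (-2*x**3) cos(5*pi*x/2) is -4*x**3*sin(5*pi*x/2)/(5*pi) - 24*x**2*cos(5*pi*x/2)/(25*pi**2) + 96*x*sin(5*pi*x/2)/(125*pi**3) + 192*cos(5*pi*x/2)/(625*pi**4); evaluating from 0 to 2: ∫_{0}^{2} (-2*x**3) cos(5*pi*x/2) dx = (96*(-2 + 25*pi**2)/(625*pi**4)) - (192/(625*pi**4)) = 96*(-4 + 25*pi**2)/(625*pi**4).
Hence a_5 = 96*(-4 + 25*pi**2)/(625*pi**4).

96*(-4 + 25*pi**2)/(625*pi**4)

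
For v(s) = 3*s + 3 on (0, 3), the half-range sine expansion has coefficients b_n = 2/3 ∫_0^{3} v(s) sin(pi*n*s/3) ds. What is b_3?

b_3 = 2/3 ∫_0^{3} (3*s + 3) sin(pi*s) ds.
Integrating by parts (boundary term plus one more integral), an antiderivative of (3*s + 3) sin(pi*s) is -3*s*cos(pi*s)/pi + 3*sin(pi*s)/pi**2 - 3*cos(pi*s)/pi; evaluating from 0 to 3: ∫_{0}^{3} (3*s + 3) sin(pi*s) ds = (12/pi) - (-3/pi) = 15/pi.
Hence b_3 = (2/3)·(15/pi) = 10/pi.

10/pi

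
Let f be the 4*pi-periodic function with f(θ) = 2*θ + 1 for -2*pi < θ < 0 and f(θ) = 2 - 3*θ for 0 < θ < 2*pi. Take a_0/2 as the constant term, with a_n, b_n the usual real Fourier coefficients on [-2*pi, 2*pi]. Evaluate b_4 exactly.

1/2

b_4 = (1/(2*pi)) ∫_{-2*pi}^{2*pi} f(θ) sin(2*θ) dθ.
Split the integral at the breakpoints.
Integrating by parts (boundary term plus one more integral), an antiderivative of (2*θ + 1) sin(2*θ) is -θ*cos(2*θ) + sin(2*θ)/2 - cos(2*θ)/2; evaluating from -2*pi to 0: ∫_{-2*pi}^{0} (2*θ + 1) sin(2*θ) dθ = (-1/2) - (-1/2 + 2*pi) = -2*pi.
Integrating by parts (boundary term plus one more integral), an antiderivative of (2 - 3*θ) sin(2*θ) is 3*θ*cos(2*θ)/2 - 3*sin(2*θ)/4 - cos(2*θ); evaluating from 0 to 2*pi: ∫_{0}^{2*pi} (2 - 3*θ) sin(2*θ) dθ = (-1 + 3*pi) - (-1) = 3*pi.
Summing the pieces and multiplying by (1/(2*pi)) gives b_4 = 1/2.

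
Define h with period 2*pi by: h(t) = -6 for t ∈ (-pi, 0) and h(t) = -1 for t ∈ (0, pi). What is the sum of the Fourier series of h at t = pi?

-7/2

t = pi differs from t = -pi by 1 full period(s), and the series is 2*pi-periodic.
At t = -pi the one-sided limits are h(-pi^-) = -1 and h(-pi^+) = -6.
By Dirichlet's theorem the series converges to their average, [(-1) + (-6)]/2 = -7/2.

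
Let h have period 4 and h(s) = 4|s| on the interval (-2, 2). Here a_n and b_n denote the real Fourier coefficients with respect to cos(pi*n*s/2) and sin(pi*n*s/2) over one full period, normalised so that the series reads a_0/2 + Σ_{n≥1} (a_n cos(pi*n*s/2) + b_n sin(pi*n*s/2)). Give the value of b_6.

0

b_6 = 1/2 ∫_{-2}^{2} h(s) sin(3*pi*s) ds.
h is even and sin(3*pi*s) is odd, so the integrand is odd over a symmetric interval and the integral vanishes.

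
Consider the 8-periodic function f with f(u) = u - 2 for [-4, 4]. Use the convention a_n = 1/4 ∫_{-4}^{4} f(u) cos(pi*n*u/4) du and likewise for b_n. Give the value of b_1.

b_1 = 1/4 ∫_{-4}^{4} f(u) sin(pi*u/4) du.
Integrating by parts (boundary term plus one more integral), an antiderivative of (u - 2) sin(pi*u/4) is -4*u*cos(pi*u/4)/pi + 16*sin(pi*u/4)/pi**2 + 8*cos(pi*u/4)/pi; evaluating from -4 to 4: ∫_{-4}^{4} (u - 2) sin(pi*u/4) du = (8/pi) - (-24/pi) = 32/pi.
Hence b_1 = (1/4)·(32/pi) = 8/pi.

8/pi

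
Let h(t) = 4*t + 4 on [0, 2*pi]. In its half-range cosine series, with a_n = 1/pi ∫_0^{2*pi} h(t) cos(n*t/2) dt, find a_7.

a_7 = 1/pi ∫_0^{2*pi} (4*t + 4) cos(7*t/2) dt.
Integrating by parts (boundary term plus one more integral), an antiderivative of (4*t + 4) cos(7*t/2) is 8*t*sin(7*t/2)/7 + 8*sin(7*t/2)/7 + 16*cos(7*t/2)/49; evaluating from 0 to 2*pi: ∫_{0}^{2*pi} (4*t + 4) cos(7*t/2) dt = (-16/49) - (16/49) = -32/49.
Hence a_7 = (1/pi)·(-32/49) = -32/(49*pi).

-32/(49*pi)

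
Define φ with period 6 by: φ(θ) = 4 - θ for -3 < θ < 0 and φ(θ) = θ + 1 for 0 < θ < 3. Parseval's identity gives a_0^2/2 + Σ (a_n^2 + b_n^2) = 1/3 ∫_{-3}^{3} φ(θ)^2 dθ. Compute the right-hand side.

38

1/3 ∫_{-3}^{3} φ(θ)^2 dθ = 1/3 · (114) = 38.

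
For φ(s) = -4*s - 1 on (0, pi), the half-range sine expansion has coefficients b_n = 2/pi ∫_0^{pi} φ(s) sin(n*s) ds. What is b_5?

b_5 = 2/pi ∫_0^{pi} (-4*s - 1) sin(5*s) ds.
Integrating by parts (boundary term plus one more integral), an antiderivative of (-4*s - 1) sin(5*s) is 4*s*cos(5*s)/5 - 4*sin(5*s)/25 + cos(5*s)/5; evaluating from 0 to pi: ∫_{0}^{pi} (-4*s - 1) sin(5*s) ds = (-4*pi/5 - 1/5) - (1/5) = -4*pi/5 - 2/5.
Hence b_5 = (2/pi)·(-4*pi/5 - 2/5) = 4*(-2*pi - 1)/(5*pi).

4*(-2*pi - 1)/(5*pi)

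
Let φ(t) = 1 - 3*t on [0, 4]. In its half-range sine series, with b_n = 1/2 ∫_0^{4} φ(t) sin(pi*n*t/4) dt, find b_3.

-20/(3*pi)

b_3 = 1/2 ∫_0^{4} (1 - 3*t) sin(3*pi*t/4) dt.
Integrating by parts (boundary term plus one more integral), an antiderivative of (1 - 3*t) sin(3*pi*t/4) is 4*t*cos(3*pi*t/4)/pi - 16*sin(3*pi*t/4)/(3*pi**2) - 4*cos(3*pi*t/4)/(3*pi); evaluating from 0 to 4: ∫_{0}^{4} (1 - 3*t) sin(3*pi*t/4) dt = (-44/(3*pi)) - (-4/(3*pi)) = -40/(3*pi).
Hence b_3 = (1/2)·(-40/(3*pi)) = -20/(3*pi).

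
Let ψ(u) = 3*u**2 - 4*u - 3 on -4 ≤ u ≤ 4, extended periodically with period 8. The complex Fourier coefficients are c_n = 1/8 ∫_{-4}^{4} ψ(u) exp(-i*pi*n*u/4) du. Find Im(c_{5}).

16/(5*pi)

Since ψ is real-valued, Im(c_{5}) = -1/8 ∫_{-4}^{4} ψ(u) sin(5*pi*u/4) du = -b_{5}/2.
Integrating by parts twice (tabular method), an antiderivative of (3*u**2 - 4*u - 3) sin(5*pi*u/4) is -12*u**2*cos(5*pi*u/4)/(5*pi) + 96*u*sin(5*pi*u/4)/(25*pi**2) + 16*u*cos(5*pi*u/4)/(5*pi) - 64*sin(5*pi*u/4)/(25*pi**2) + 384*cos(5*pi*u/4)/(125*pi**3) + 12*cos(5*pi*u/4)/(5*pi); evaluating from -4 to 4: ∫_{-4}^{4} (3*u**2 - 4*u - 3) sin(5*pi*u/4) du = (4*(-96 + 725*pi**2)/(125*pi**3)) - (4*(-96 + 1525*pi**2)/(125*pi**3)) = -128/(5*pi).
Hence Im(c_{5}) = (-1/8)·(-128/(5*pi)) = 16/(5*pi).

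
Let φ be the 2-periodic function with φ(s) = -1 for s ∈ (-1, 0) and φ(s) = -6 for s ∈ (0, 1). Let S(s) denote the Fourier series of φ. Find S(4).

s = 4 differs from s = 0 by 2 full period(s), and the series is 2-periodic.
At s = 0 the one-sided limits are φ(0^-) = -1 and φ(0^+) = -6.
By Dirichlet's theorem the series converges to their average, [(-1) + (-6)]/2 = -7/2.

-7/2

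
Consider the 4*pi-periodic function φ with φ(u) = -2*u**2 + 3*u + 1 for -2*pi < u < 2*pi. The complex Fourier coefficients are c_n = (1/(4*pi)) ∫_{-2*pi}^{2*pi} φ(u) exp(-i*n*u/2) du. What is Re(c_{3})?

16/9

Since φ is real-valued, Re(c_{3}) = (1/(4*pi)) ∫_{-2*pi}^{2*pi} φ(u) cos(3*u/2) du = a_{3}/2.
Integrating by parts twice (tabular method), an antiderivative of (-2*u**2 + 3*u + 1) cos(3*u/2) is -4*u**2*sin(3*u/2)/3 + 2*u*sin(3*u/2) - 16*u*cos(3*u/2)/9 + 50*sin(3*u/2)/27 + 4*cos(3*u/2)/3; evaluating from -2*pi to 2*pi: ∫_{-2*pi}^{2*pi} (-2*u**2 + 3*u + 1) cos(3*u/2) du = (-4/3 + 32*pi/9) - (-32*pi/9 - 4/3) = 64*pi/9.
Hence Re(c_{3}) = (1/(4*pi))·(64*pi/9) = 16/9.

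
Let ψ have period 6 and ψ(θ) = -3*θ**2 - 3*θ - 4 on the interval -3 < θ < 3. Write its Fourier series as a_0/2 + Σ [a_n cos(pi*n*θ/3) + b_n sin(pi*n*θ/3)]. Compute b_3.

-6/pi

b_3 = 1/3 ∫_{-3}^{3} ψ(θ) sin(pi*θ) dθ.
Integrating by parts twice (tabular method), an antiderivative of (-3*θ**2 - 3*θ - 4) sin(pi*θ) is 3*θ**2*cos(pi*θ)/pi - 6*θ*sin(pi*θ)/pi**2 + 3*θ*cos(pi*θ)/pi - 3*sin(pi*θ)/pi**2 - 6*cos(pi*θ)/pi**3 + 4*cos(pi*θ)/pi; evaluating from -3 to 3: ∫_{-3}^{3} (-3*θ**2 - 3*θ - 4) sin(pi*θ) dθ = (-40/pi + 6/pi**3) - (-22/pi + 6/pi**3) = -18/pi.
Hence b_3 = (1/3)·(-18/pi) = -6/pi.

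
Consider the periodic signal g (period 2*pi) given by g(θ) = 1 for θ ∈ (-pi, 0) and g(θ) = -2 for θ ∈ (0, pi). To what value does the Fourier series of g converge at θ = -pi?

-1/2

At θ = -pi the one-sided limits are g(-pi^-) = -2 and g(-pi^+) = 1.
By Dirichlet's theorem the series converges to their average, [(-2) + (1)]/2 = -1/2.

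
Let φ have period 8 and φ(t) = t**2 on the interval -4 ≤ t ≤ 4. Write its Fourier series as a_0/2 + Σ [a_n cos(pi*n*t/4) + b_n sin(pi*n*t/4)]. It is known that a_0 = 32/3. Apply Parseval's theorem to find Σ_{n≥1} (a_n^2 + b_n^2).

Parseval: a_0^2/2 + Σ_{n≥1} (a_n^2+b_n^2) = 1/4 ∫_{-4}^{4} φ(t)^2 dt = 512/5.
Subtract a_0^2/2 = 512/9: Σ (a_n^2+b_n^2) = 2048/45.

2048/45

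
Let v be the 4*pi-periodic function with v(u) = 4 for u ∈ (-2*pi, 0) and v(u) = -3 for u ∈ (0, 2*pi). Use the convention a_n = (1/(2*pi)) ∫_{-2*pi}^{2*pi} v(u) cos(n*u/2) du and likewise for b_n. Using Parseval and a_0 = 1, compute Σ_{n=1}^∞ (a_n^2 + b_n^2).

Parseval: a_0^2/2 + Σ_{n≥1} (a_n^2+b_n^2) = (1/(2*pi)) ∫_{-2*pi}^{2*pi} v(u)^2 du = 25.
Subtract a_0^2/2 = 1/2: Σ (a_n^2+b_n^2) = 49/2.

49/2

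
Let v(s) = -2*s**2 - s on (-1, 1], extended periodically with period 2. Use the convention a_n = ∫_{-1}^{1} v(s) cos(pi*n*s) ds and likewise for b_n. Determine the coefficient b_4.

1/(2*pi)

b_4 = ∫_{-1}^{1} v(s) sin(4*pi*s) ds.
Integrating by parts twice (tabular method), an antiderivative of (-2*s**2 - s) sin(4*pi*s) is s**2*cos(4*pi*s)/(2*pi) - s*sin(4*pi*s)/(4*pi**2) + s*cos(4*pi*s)/(4*pi) - sin(4*pi*s)/(16*pi**2) - cos(4*pi*s)/(16*pi**3); evaluating from -1 to 1: ∫_{-1}^{1} (-2*s**2 - s) sin(4*pi*s) ds = ((-1 + 12*pi**2)/(16*pi**3)) - ((-1 + 4*pi**2)/(16*pi**3)) = 1/(2*pi).
Hence b_4 = 1/(2*pi).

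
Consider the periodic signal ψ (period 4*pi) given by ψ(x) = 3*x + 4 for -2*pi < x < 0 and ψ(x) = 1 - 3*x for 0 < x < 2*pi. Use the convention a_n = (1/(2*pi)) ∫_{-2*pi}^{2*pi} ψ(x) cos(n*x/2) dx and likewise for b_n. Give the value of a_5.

a_5 = (1/(2*pi)) ∫_{-2*pi}^{2*pi} ψ(x) cos(5*x/2) dx.
Split the integral at the breakpoints.
Integrating by parts (boundary term plus one more integral), an antiderivative of (3*x + 4) cos(5*x/2) is 6*x*sin(5*x/2)/5 + 8*sin(5*x/2)/5 + 12*cos(5*x/2)/25; evaluating from -2*pi to 0: ∫_{-2*pi}^{0} (3*x + 4) cos(5*x/2) dx = (12/25) - (-12/25) = 24/25.
Integrating by parts (boundary term plus one more integral), an antiderivative of (1 - 3*x) cos(5*x/2) is -6*x*sin(5*x/2)/5 + 2*sin(5*x/2)/5 - 12*cos(5*x/2)/25; evaluating from 0 to 2*pi: ∫_{0}^{2*pi} (1 - 3*x) cos(5*x/2) dx = (12/25) - (-12/25) = 24/25.
Summing the pieces and multiplying by (1/(2*pi)) gives a_5 = 24/(25*pi).

24/(25*pi)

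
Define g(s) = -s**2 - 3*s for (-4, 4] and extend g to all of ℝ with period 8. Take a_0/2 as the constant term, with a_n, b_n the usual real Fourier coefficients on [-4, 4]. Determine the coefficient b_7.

-24/(7*pi)

b_7 = 1/4 ∫_{-4}^{4} g(s) sin(7*pi*s/4) ds.
Integrating by parts twice (tabular method), an antiderivative of (-s**2 - 3*s) sin(7*pi*s/4) is 4*s**2*cos(7*pi*s/4)/(7*pi) - 32*s*sin(7*pi*s/4)/(49*pi**2) + 12*s*cos(7*pi*s/4)/(7*pi) - 48*sin(7*pi*s/4)/(49*pi**2) - 128*cos(7*pi*s/4)/(343*pi**3); evaluating from -4 to 4: ∫_{-4}^{4} (-s**2 - 3*s) sin(7*pi*s/4) ds = (-16/pi + 128/(343*pi**3)) - (16*(8 - 49*pi**2)/(343*pi**3)) = -96/(7*pi).
Hence b_7 = (1/4)·(-96/(7*pi)) = -24/(7*pi).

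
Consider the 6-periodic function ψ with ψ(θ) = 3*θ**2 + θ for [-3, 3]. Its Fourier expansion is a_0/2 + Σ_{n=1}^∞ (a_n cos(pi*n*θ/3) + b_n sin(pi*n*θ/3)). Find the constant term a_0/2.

9

a_0 = 1/3 ∫_{-3}^{3} ψ(θ) dθ = 1/3 · (54) = 18.
So the constant term a_0/2 = 9.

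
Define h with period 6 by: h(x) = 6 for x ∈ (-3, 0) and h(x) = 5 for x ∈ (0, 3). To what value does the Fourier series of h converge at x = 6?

11/2

x = 6 differs from x = 0 by 1 full period(s), and the series is 6-periodic.
At x = 0 the one-sided limits are h(0^-) = 6 and h(0^+) = 5.
By Dirichlet's theorem the series converges to their average, [(6) + (5)]/2 = 11/2.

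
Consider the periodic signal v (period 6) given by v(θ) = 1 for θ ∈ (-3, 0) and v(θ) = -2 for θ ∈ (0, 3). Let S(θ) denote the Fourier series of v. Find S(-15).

θ = -15 differs from θ = -3 by -2 full period(s), and the series is 6-periodic.
At θ = -3 the one-sided limits are v(-3^-) = -2 and v(-3^+) = 1.
By Dirichlet's theorem the series converges to their average, [(-2) + (1)]/2 = -1/2.

-1/2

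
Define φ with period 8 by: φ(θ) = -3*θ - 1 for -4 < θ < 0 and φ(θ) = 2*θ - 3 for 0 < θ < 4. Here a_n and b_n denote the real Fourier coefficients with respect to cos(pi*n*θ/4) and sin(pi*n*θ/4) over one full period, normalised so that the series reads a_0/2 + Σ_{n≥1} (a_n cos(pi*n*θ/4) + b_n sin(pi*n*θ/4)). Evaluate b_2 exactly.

2/pi

b_2 = 1/4 ∫_{-4}^{4} φ(θ) sin(pi*θ/2) dθ.
Split the integral at the breakpoints.
Integrating by parts (boundary term plus one more integral), an antiderivative of (-3*θ - 1) sin(pi*θ/2) is 6*θ*cos(pi*θ/2)/pi - 12*sin(pi*θ/2)/pi**2 + 2*cos(pi*θ/2)/pi; evaluating from -4 to 0: ∫_{-4}^{0} (-3*θ - 1) sin(pi*θ/2) dθ = (2/pi) - (-22/pi) = 24/pi.
Integrating by parts (boundary term plus one more integral), an antiderivative of (2*θ - 3) sin(pi*θ/2) is -4*θ*cos(pi*θ/2)/pi + 8*sin(pi*θ/2)/pi**2 + 6*cos(pi*θ/2)/pi; evaluating from 0 to 4: ∫_{0}^{4} (2*θ - 3) sin(pi*θ/2) dθ = (-10/pi) - (6/pi) = -16/pi.
Summing the pieces and multiplying by (1/4) gives b_2 = 2/pi.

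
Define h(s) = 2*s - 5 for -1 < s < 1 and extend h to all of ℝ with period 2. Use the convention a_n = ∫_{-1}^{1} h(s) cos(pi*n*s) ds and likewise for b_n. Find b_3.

b_3 = ∫_{-1}^{1} h(s) sin(3*pi*s) ds.
Integrating by parts (boundary term plus one more integral), an antiderivative of (2*s - 5) sin(3*pi*s) is -2*s*cos(3*pi*s)/(3*pi) + 2*sin(3*pi*s)/(9*pi**2) + 5*cos(3*pi*s)/(3*pi); evaluating from -1 to 1: ∫_{-1}^{1} (2*s - 5) sin(3*pi*s) ds = (-1/pi) - (-7/(3*pi)) = 4/(3*pi).
Hence b_3 = 4/(3*pi).

4/(3*pi)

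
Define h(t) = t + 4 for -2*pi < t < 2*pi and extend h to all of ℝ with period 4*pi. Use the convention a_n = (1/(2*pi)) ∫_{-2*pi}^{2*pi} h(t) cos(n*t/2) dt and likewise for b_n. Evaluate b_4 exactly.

b_4 = (1/(2*pi)) ∫_{-2*pi}^{2*pi} h(t) sin(2*t) dt.
Integrating by parts (boundary term plus one more integral), an antiderivative of (t + 4) sin(2*t) is -t*cos(2*t)/2 + sin(2*t)/4 - 2*cos(2*t); evaluating from -2*pi to 2*pi: ∫_{-2*pi}^{2*pi} (t + 4) sin(2*t) dt = (-pi - 2) - (-2 + pi) = -2*pi.
Hence b_4 = (1/(2*pi))·(-2*pi) = -1.

-1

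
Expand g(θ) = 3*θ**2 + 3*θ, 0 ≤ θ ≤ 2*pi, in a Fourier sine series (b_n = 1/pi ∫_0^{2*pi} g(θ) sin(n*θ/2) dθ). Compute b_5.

12*(-8 + 25*pi + 50*pi**2)/(125*pi)

b_5 = 1/pi ∫_0^{2*pi} (3*θ**2 + 3*θ) sin(5*θ/2) dθ.
Integrating by parts twice (tabular method), an antiderivative of (3*θ**2 + 3*θ) sin(5*θ/2) is -6*θ**2*cos(5*θ/2)/5 + 24*θ*sin(5*θ/2)/25 - 6*θ*cos(5*θ/2)/5 + 12*sin(5*θ/2)/25 + 48*cos(5*θ/2)/125; evaluating from 0 to 2*pi: ∫_{0}^{2*pi} (3*θ**2 + 3*θ) sin(5*θ/2) dθ = (-48/125 + 12*pi/5 + 24*pi**2/5) - (48/125) = -96/125 + 12*pi/5 + 24*pi**2/5.
Hence b_5 = (1/pi)·(-96/125 + 12*pi/5 + 24*pi**2/5) = 12*(-8 + 25*pi + 50*pi**2)/(125*pi).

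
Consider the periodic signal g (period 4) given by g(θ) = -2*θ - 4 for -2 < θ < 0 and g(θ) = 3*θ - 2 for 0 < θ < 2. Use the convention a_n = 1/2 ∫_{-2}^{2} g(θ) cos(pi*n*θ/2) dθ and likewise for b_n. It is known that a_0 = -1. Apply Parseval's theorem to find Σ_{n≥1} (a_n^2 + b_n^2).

53/6

Parseval: a_0^2/2 + Σ_{n≥1} (a_n^2+b_n^2) = 1/2 ∫_{-2}^{2} g(θ)^2 dθ = 28/3.
Subtract a_0^2/2 = 1/2: Σ (a_n^2+b_n^2) = 53/6.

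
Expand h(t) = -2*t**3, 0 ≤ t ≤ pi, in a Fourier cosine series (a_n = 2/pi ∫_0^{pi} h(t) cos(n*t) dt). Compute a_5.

a_5 = 2/pi ∫_0^{pi} (-2*t**3) cos(5*t) dt.
Integrating by parts three times (tabular method), an antiderivative of (-2*t**3) cos(5*t) is -2*t**3*sin(5*t)/5 - 6*t**2*cos(5*t)/25 + 12*t*sin(5*t)/125 + 12*cos(5*t)/625; evaluating from 0 to pi: ∫_{0}^{pi} (-2*t**3) cos(5*t) dt = (-12/625 + 6*pi**2/25) - (12/625) = -24/625 + 6*pi**2/25.
Hence a_5 = (2/pi)·(-24/625 + 6*pi**2/25) = 12*(-4 + 25*pi**2)/(625*pi).

12*(-4 + 25*pi**2)/(625*pi)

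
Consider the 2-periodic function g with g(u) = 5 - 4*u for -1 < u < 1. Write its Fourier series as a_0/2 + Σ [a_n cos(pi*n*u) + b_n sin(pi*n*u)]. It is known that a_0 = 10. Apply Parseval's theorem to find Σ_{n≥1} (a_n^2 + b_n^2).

Parseval: a_0^2/2 + Σ_{n≥1} (a_n^2+b_n^2) = ∫_{-1}^{1} g(u)^2 du = 182/3.
Subtract a_0^2/2 = 50: Σ (a_n^2+b_n^2) = 32/3.

32/3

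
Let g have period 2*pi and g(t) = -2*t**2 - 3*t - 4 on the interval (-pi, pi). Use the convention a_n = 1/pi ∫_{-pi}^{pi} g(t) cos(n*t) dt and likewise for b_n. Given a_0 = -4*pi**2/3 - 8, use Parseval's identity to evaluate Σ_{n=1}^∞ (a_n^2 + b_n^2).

pi**2*(6 + 32*pi**2/45)

Parseval: a_0^2/2 + Σ_{n≥1} (a_n^2+b_n^2) = 1/pi ∫_{-pi}^{pi} g(t)^2 dt = 32 + 8*pi**4/5 + 50*pi**2/3.
Subtract a_0^2/2 = 8*(6 + pi**2)**2/9: Σ (a_n^2+b_n^2) = pi**2*(6 + 32*pi**2/45).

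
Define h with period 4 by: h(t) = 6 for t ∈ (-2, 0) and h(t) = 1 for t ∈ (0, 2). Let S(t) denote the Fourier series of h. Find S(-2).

t = -2 differs from t = 2 by -1 full period(s), and the series is 4-periodic.
At t = 2 the one-sided limits are h(2^-) = 1 and h(2^+) = 6.
By Dirichlet's theorem the series converges to their average, [(1) + (6)]/2 = 7/2.

7/2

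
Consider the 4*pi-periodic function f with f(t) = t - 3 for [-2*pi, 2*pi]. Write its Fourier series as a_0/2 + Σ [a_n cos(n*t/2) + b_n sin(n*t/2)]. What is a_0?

-6

a_0 = (1/(2*pi)) ∫_{-2*pi}^{2*pi} f(t) dt = (1/(2*pi)) · (-12*pi) = -6.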